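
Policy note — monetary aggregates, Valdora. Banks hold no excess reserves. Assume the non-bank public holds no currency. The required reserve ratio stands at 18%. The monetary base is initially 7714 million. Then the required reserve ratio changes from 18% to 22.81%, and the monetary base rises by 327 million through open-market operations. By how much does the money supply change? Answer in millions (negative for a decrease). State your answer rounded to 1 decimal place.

Before: m₁ = 1 / (0.18) ≈ 5.555556, MB₁ = 7714, so M₁ = 5.555556 × 7714 ≈ 42855.559 million.
After: m₂ = 1 / (0.2281) ≈ 4.384042, MB₂ = 7714 + 327 = 8041, so M₂ = 4.384042 × 8041 ≈ 35252.0817 million.
ΔM = M₂ − M₁ = 35252.0817 − 42855.559 = -7603.4773 million.

-7603.5 million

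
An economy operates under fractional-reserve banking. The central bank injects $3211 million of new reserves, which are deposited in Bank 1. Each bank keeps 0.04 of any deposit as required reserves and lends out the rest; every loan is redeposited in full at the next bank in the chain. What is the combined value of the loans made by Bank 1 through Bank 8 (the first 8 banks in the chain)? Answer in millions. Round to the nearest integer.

Bank i lends (1 − rr)^i of the original deposit: Bank 1 lends 3211·0.9600 = 3082.5600, Bank 2 lends 3211·0.9600² = 2959.2576, and so on.
Summing a geometric series: total = 3211·[0.9600·(1 − 0.9600^8) / (1 − 0.9600)] ≈ 21470.8335 million.

$21471 million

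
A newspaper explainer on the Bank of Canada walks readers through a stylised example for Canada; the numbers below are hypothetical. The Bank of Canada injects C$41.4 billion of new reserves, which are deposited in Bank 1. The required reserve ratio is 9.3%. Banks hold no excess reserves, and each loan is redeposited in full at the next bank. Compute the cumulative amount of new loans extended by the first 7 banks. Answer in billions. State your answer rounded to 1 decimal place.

Bank i lends (1 − rr)^i of the original deposit: Bank 1 lends 41.4·0.9070 = 37.5498, Bank 2 lends 41.4·0.9070² ≈ 34.0577, and so on.
Summing a geometric series: total = 41.4·[0.9070·(1 − 0.9070^7) / (1 − 0.9070)] ≈ 199.8808 billion.

C$199.9 billion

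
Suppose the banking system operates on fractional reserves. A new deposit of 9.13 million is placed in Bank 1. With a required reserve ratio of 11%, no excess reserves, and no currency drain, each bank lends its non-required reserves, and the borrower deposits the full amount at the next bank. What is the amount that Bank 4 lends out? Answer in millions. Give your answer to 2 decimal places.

5.73 million

Each bank lends a fraction (1 − rr) = 0.8900 of the deposit it receives, so Bank 4 receives 9.13·0.8900^3 and lends 9.13·0.8900^4 ≈ 5.7284 million.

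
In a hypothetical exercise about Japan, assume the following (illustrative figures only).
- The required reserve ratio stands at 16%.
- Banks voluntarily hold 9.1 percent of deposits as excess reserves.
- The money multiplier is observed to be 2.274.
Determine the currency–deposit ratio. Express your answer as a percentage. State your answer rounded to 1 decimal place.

Using m = 2.274. From m = (1 + c)/(c + rr + e), rearranging gives 1 + c = m·(c + rr + e), so c·(1 − m) = m·(rr + e) − 1.
Hence c = [m·(rr + e) − 1]/(1 − m) = [2.274 × (0.16 + 0.091) − 1] / (1 − 2.274) ≈ 0.336912.

33.7%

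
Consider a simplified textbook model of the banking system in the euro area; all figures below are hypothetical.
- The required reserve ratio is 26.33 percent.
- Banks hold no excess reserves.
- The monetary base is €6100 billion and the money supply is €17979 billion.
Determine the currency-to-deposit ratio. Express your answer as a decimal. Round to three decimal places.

Using m = M/MB = 17979/6100 ≈ 2.947377. From m = (1 + c)/(c + rr + e), rearranging gives 1 + c = m·(c + rr + e), so c·(1 − m) = m·(rr + e) − 1.
Hence c = [m·(rr + e) − 1]/(1 − m) = [2.947377 × (0.2633 + 0) − 1] / (1 − 2.947377) ≈ 0.115004.

0.115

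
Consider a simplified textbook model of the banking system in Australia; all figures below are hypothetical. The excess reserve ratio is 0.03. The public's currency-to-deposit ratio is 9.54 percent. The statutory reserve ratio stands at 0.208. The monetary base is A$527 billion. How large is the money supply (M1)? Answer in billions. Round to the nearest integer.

The money multiplier is m = (1 + c) / (rr + e + c) = (1 + 0.0954) / (0.208 + 0.03 + 0.0954) ≈ 3.2855.
So M = m × MB = 3.2855 × 527 = 1731.4585 billion.

A$1731 billion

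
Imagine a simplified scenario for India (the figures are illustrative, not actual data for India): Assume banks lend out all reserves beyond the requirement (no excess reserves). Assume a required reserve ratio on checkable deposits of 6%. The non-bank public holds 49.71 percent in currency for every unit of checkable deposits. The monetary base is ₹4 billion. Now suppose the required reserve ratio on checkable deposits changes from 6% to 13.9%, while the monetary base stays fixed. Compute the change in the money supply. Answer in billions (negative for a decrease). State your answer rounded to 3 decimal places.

Initially m₁ = (1 + 0.4971) / (0.06 + 0.4971) ≈ 2.68731, so M₁ = 2.68731 × 4 ≈ 10.7492 billion.
After the change m₂ = (1 + 0.4971) / (0.139 + 0.4971) ≈ 2.35356, so M₂ = 2.35356 × 4 ≈ 9.4142 billion.
ΔM = M₂ − M₁ = 9.4142 − 10.7492 = -1.335 billion.

-1.335 billion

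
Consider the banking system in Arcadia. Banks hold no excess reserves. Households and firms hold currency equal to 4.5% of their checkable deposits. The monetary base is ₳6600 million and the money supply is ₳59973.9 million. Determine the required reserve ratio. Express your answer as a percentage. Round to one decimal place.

Using m = M/MB = 59973.9/6600 ≈ 9.086955. Since m = (1 + c)/(c + rr + e), the denominator satisfies c + rr + e = (1 + c)/m = (1 + 0.045) / 9.086955 ≈ 0.115000.
With c = 0.045 and e = 0, the required reserve ratio is 0.115000 − 0.045 − 0 = 0.07.

7.0%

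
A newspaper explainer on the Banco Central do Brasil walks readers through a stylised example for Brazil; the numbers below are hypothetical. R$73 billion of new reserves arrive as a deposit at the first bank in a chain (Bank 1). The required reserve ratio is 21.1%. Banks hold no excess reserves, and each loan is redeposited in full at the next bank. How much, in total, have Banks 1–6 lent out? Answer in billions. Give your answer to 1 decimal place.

Bank i lends (1 − rr)^i of the original deposit: Bank 1 lends 73·0.7890 = 57.5970, Bank 2 lends 73·0.7890² ≈ 45.4440, and so on.
Summing a geometric series: total = 73·[0.7890·(1 − 0.7890^6) / (1 − 0.7890)] ≈ 207.1180 billion.

R$207.1 billion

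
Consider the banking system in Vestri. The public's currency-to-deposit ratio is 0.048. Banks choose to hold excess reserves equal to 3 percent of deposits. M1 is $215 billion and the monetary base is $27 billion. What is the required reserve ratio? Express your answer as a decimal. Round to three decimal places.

Using m = M/MB = 215/27 ≈ 7.962963. Since m = (1 + c)/(c + rr + e), the denominator satisfies c + rr + e = (1 + c)/m = (1 + 0.048) / 7.962963 ≈ 0.131609.
With c = 0.048 and e = 0.03, the required reserve ratio is 0.131609 − 0.048 − 0.03 = 0.053609.

0.054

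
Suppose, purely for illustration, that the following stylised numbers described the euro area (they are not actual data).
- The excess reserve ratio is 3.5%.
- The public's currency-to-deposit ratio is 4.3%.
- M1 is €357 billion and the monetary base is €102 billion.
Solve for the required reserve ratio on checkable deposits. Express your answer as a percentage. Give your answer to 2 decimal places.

22.00%

Using m = M/MB = 357/102 = 3.500000. Since m = (1 + c)/(c + rr + e), the denominator satisfies c + rr + e = (1 + c)/m = (1 + 0.043) / 3.500000 = 0.298000.
With c = 0.043 and e = 0.035, the required reserve ratio on checkable deposits is 0.298000 − 0.043 − 0.035 = 0.22.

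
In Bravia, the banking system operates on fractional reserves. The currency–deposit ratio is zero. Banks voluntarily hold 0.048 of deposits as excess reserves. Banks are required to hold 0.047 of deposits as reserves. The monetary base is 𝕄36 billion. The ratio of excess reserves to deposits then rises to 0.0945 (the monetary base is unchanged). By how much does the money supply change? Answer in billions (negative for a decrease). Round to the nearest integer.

Initially m₁ = 1 / (0.047 + 0.048) ≈ 10.5263, so M₁ = 10.5263 × 36 = 378.9468 billion.
After the change m₂ = 1 / (0.047 + 0.0945) ≈ 7.0671, so M₂ = 7.0671 × 36 = 254.4156 billion.
ΔM = M₂ − M₁ = 254.4156 − 378.9468 = -124.5312 billion.

-125 billion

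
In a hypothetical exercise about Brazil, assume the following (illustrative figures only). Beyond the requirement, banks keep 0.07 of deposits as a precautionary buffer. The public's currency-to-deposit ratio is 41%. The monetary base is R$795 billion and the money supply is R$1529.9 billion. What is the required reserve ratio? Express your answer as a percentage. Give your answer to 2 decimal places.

25.27%

Using m = M/MB = 1529.9/795 ≈ 1.924403. Since m = (1 + c)/(c + rr + e), the denominator satisfies c + rr + e = (1 + c)/m = (1 + 0.41) / 1.924403 ≈ 0.732695.
With c = 0.41 and e = 0.07, the required reserve ratio is 0.732695 − 0.41 − 0.07 = 0.252695.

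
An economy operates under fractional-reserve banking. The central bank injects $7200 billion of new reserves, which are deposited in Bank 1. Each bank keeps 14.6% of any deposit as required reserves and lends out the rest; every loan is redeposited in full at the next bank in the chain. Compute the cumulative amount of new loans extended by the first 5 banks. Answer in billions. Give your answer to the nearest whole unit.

$22985 billion

Bank i lends (1 − rr)^i of the original deposit: Bank 1 lends 7200·0.8540 = 6148.8000, Bank 2 lends 7200·0.8540² = 5251.0752, and so on.
Summing a geometric series: total = 7200·[0.8540·(1 − 0.8540^5) / (1 − 0.8540)] ≈ 22984.5445 billion.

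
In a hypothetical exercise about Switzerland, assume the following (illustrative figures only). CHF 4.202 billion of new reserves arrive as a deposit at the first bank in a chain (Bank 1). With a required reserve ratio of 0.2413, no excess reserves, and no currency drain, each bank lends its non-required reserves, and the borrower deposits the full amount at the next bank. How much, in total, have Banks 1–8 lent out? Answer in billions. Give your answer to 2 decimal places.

Bank i lends (1 − rr)^i of the original deposit: Bank 1 lends 4.202·0.7587 ≈ 3.1881, Bank 2 lends 4.202·0.7587² ≈ 2.4188, and so on.
Summing a geometric series: total = 4.202·[0.7587·(1 − 0.7587^8) / (1 − 0.7587)] ≈ 11.7615 billion.

CHF 11.76 billion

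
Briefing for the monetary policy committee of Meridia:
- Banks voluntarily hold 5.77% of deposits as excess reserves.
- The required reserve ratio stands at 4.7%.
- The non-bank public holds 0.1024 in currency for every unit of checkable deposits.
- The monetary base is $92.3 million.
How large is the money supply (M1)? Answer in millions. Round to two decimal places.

$491.32 million

The money multiplier is m = (1 + c) / (rr + e + c) = (1 + 0.1024) / (0.047 + 0.0577 + 0.1024) ≈ 5.32303.
So M = m × MB = 5.32303 × 92.3 ≈ 491.3157 million.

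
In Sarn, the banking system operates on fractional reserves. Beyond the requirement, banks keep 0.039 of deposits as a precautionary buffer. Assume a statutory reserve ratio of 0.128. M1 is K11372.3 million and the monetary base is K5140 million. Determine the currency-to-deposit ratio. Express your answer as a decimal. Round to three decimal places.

0.520

Using m = M/MB = 11372.3/5140 ≈ 2.212510. From m = (1 + c)/(c + rr + e), rearranging gives 1 + c = m·(c + rr + e), so c·(1 − m) = m·(rr + e) − 1.
Hence c = [m·(rr + e) − 1]/(1 − m) = [2.212510 × (0.128 + 0.039) − 1] / (1 − 2.212510) ≈ 0.520005.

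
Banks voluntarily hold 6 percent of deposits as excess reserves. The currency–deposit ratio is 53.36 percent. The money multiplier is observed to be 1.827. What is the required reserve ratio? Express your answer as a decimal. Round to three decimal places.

Using m = 1.827. Since m = (1 + c)/(c + rr + e), the denominator satisfies c + rr + e = (1 + c)/m = (1 + 0.5336) / 1.827 ≈ 0.839409.
With c = 0.5336 and e = 0.06, the required reserve ratio is 0.839409 − 0.5336 − 0.06 = 0.245809.

0.246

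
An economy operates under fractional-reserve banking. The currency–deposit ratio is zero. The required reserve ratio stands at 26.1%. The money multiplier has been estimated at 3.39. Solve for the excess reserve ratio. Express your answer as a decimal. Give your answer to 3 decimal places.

0.034

Using m = 3.39. Since m = (1 + c)/(c + rr + e), the denominator satisfies c + rr + e = (1 + c)/m = (1 + 0) / 3.39 ≈ 0.294985.
With c = 0 and rr = 0.261, the excess reserve ratio is 0.294985 − 0 − 0.261 = 0.033985.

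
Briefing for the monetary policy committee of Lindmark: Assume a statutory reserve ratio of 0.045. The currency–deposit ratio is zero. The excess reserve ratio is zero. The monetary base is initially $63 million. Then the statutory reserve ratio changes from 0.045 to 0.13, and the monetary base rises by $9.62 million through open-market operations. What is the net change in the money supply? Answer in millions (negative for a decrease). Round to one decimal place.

Before: m₁ = 1 / (0.045) ≈ 22.2222, MB₁ = 63, so M₁ = 22.2222 × 63 = 1399.9986 million.
After: m₂ = 1 / (0.13) ≈ 7.6923, MB₂ = 63 + 9.62 = 72.62, so M₂ = 7.6923 × 72.62 ≈ 558.6148 million.
ΔM = M₂ − M₁ = 558.6148 − 1399.9986 = -841.3838 million.

-841.4 million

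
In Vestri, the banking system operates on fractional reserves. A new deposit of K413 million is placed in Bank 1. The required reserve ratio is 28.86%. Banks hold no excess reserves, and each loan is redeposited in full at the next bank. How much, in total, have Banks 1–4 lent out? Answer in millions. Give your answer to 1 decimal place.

Bank i lends (1 − rr)^i of the original deposit: Bank 1 lends 413·0.7114 = 293.8082, Bank 2 lends 413·0.7114² ≈ 209.0152, and so on.
Summing a geometric series: total = 413·[0.7114·(1 − 0.7114^4) / (1 − 0.7114)] ≈ 757.2972 million.

K757.3 million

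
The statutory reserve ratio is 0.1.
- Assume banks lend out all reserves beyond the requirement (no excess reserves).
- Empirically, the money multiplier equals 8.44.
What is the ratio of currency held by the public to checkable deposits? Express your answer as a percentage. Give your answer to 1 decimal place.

2.1%

Using m = 8.44. From m = (1 + c)/(c + rr + e), rearranging gives 1 + c = m·(c + rr + e), so c·(1 − m) = m·(rr + e) − 1.
Hence c = [m·(rr + e) − 1]/(1 − m) = [8.44 × (0.1 + 0) − 1] / (1 − 8.44) ≈ 0.020968.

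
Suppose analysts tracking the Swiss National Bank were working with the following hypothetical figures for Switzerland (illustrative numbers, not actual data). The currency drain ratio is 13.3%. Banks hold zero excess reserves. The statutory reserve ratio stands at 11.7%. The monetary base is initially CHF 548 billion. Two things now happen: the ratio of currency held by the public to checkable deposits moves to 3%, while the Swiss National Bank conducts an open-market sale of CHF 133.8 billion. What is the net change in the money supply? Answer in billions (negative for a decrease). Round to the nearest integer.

CHF 419 billion

Before: m₁ = (1 + 0.133) / (0.117 + 0.133) = 4.5320, MB₁ = 548, so M₁ = 4.5320 × 548 = 2483.536 billion.
After: m₂ = (1 + 0.03) / (0.117 + 0.03) ≈ 7.0068, MB₂ = 548 − 133.8 = 414.2, so M₂ = 7.0068 × 414.2 ≈ 2902.2166 billion.
ΔM = M₂ − M₁ = 2902.2166 − 2483.536 = 418.6806 billion.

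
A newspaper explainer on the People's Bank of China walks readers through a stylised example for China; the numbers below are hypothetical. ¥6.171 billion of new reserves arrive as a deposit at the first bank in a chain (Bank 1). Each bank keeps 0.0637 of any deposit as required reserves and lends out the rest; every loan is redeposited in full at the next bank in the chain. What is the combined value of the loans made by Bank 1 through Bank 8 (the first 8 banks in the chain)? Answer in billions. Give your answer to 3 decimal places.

Bank i lends (1 − rr)^i of the original deposit: Bank 1 lends 6.171·0.9363 ≈ 5.7779, Bank 2 lends 6.171·0.9363² ≈ 5.4099, and so on.
Summing a geometric series: total = 6.171·[0.9363·(1 − 0.9363^8) / (1 − 0.9363)] ≈ 37.1313 billion.

¥37.131 billion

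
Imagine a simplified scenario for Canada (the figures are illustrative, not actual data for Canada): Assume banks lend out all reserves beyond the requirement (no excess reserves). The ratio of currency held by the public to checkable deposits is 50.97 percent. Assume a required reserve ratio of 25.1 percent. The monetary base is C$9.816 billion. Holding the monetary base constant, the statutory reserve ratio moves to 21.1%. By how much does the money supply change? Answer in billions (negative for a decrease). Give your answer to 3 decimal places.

C$1.081 billion

Initially m₁ = (1 + 0.5097) / (0.251 + 0.5097) ≈ 1.98462, so M₁ = 1.98462 × 9.816 ≈ 19.481 billion.
After the change m₂ = (1 + 0.5097) / (0.211 + 0.5097) ≈ 2.09477, so M₂ = 2.09477 × 9.816 ≈ 20.5623 billion.
ΔM = M₂ − M₁ = 20.5623 − 19.481 = 1.0813 billion.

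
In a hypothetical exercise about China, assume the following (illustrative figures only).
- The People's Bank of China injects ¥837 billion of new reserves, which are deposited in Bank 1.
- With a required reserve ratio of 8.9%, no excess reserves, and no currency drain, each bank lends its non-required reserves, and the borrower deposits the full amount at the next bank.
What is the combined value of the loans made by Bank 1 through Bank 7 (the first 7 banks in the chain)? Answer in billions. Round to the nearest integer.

¥4106 billion

Bank i lends (1 − rr)^i of the original deposit: Bank 1 lends 837·0.9110 = 762.5070, Bank 2 lends 837·0.9110² ≈ 694.6439, and so on.
Summing a geometric series: total = 837·[0.9110·(1 − 0.9110^7) / (1 − 0.9110)] ≈ 4105.9783 billion.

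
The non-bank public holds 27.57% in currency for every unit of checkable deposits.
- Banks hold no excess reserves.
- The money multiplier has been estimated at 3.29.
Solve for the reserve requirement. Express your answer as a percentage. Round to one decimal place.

11.2%

Using m = 3.29. Since m = (1 + c)/(c + rr + e), the denominator satisfies c + rr + e = (1 + c)/m = (1 + 0.2757) / 3.29 ≈ 0.387751.
With c = 0.2757 and e = 0, the reserve requirement is 0.387751 − 0.2757 − 0 = 0.112051.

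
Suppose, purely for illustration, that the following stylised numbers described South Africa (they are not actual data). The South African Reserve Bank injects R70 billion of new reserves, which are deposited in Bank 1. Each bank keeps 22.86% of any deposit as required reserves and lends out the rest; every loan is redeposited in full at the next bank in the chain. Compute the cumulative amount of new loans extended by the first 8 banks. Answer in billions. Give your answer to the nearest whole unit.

Bank i lends (1 − rr)^i of the original deposit: Bank 1 lends 70·0.7714 = 53.9980, Bank 2 lends 70·0.7714² ≈ 41.6541, and so on.
Summing a geometric series: total = 70·[0.7714·(1 − 0.7714^8) / (1 − 0.7714)] ≈ 206.5949 billion.

R207 billion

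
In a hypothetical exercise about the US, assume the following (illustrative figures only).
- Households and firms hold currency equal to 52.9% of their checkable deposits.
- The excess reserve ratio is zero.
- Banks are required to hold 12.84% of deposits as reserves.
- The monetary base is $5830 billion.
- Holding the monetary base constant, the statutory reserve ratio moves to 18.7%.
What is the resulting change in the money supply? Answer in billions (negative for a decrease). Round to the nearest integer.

Initially m₁ = (1 + 0.529) / (0.1284 + 0.529) ≈ 2.32583, so M₁ = 2.32583 × 5830 = 13559.5889 billion.
After the change m₂ = (1 + 0.529) / (0.187 + 0.529) ≈ 2.13547, so M₂ = 2.13547 × 5830 = 12449.7901 billion.
ΔM = M₂ − M₁ = 12449.7901 − 13559.5889 = -1109.7988 billion.

-1110 billion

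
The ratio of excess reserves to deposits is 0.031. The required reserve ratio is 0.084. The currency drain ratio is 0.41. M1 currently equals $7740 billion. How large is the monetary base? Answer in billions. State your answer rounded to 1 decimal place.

$2881.9 billion

The money multiplier is m = (1 + c) / (rr + e + c) = (1 + 0.41) / (0.084 + 0.031 + 0.41) ≈ 2.685714.
MB = M / m = 7740 / 2.685714 ≈ 2881.9152 billion.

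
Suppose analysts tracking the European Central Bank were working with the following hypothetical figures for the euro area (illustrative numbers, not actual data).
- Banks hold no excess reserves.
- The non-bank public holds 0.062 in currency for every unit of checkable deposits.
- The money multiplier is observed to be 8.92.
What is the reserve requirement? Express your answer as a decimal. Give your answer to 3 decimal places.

0.057

Using m = 8.92. Since m = (1 + c)/(c + rr + e), the denominator satisfies c + rr + e = (1 + c)/m = (1 + 0.062) / 8.92 ≈ 0.119058.
With c = 0.062 and e = 0, the reserve requirement is 0.119058 − 0.062 − 0 = 0.057058.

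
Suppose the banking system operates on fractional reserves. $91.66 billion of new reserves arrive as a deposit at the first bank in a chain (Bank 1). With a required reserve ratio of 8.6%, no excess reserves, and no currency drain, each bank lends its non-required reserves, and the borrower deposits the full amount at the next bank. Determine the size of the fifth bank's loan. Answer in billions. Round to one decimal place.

$58.5 billion

Each bank lends a fraction (1 − rr) = 0.9140 of the deposit it receives, so Bank 5 receives 91.66·0.9140^4 and lends 91.66·0.9140^5 ≈ 58.4670 billion.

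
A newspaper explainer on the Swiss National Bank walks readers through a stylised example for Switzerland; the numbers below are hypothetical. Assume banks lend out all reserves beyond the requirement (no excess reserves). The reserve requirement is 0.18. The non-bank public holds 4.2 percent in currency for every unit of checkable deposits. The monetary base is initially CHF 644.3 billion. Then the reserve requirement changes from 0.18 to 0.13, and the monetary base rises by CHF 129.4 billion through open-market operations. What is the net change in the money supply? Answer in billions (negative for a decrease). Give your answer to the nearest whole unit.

Before: m₁ = (1 + 0.042) / (0.18 + 0.042) ≈ 4.6937, MB₁ = 644.3, so M₁ = 4.6937 × 644.3 ≈ 3024.1509 billion.
After: m₂ = (1 + 0.042) / (0.13 + 0.042) ≈ 6.0581, MB₂ = 644.3 + 129.4 = 773.7, so M₂ = 6.0581 × 773.7 ≈ 4687.152 billion.
ΔM = M₂ − M₁ = 4687.152 − 3024.1509 = 1663.0011 billion.

CHF 1663 billion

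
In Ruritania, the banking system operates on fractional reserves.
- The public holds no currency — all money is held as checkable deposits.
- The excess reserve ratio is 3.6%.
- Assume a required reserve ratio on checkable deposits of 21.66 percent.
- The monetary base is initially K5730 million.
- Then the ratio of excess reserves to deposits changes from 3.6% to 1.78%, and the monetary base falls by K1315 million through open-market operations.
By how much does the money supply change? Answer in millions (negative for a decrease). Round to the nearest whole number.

Before: m₁ = 1 / (0.2166 + 0.036) ≈ 3.95883, MB₁ = 5730, so M₁ = 3.95883 × 5730 = 22684.0959 million.
After: m₂ = 1 / (0.2166 + 0.0178) ≈ 4.26621, MB₂ = 5730 − 1315 = 4415, so M₂ = 4.26621 × 4415 ≈ 18835.3171 million.
ΔM = M₂ − M₁ = 18835.3171 − 22684.0959 = -3848.7788 million.

-3849 million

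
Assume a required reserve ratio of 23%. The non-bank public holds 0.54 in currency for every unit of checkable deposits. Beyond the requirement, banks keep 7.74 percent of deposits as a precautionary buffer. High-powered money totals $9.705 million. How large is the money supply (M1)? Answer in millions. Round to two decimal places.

The money multiplier is m = (1 + c) / (rr + e + c) = (1 + 0.54) / (0.23 + 0.0774 + 0.54) ≈ 1.8173.
So M = m × MB = 1.8173 × 9.705 ≈ 17.6369 million.

$17.64 million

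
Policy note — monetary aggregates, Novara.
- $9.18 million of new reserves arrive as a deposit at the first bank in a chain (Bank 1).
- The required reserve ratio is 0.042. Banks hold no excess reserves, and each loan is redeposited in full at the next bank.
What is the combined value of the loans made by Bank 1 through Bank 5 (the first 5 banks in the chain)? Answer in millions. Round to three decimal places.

$40.430 million

Bank i lends (1 − rr)^i of the original deposit: Bank 1 lends 9.18·0.9580 ≈ 8.7944, Bank 2 lends 9.18·0.9580² ≈ 8.4251, and so on.
Summing a geometric series: total = 9.18·[0.9580·(1 − 0.9580^5) / (1 − 0.9580)] ≈ 40.4304 million.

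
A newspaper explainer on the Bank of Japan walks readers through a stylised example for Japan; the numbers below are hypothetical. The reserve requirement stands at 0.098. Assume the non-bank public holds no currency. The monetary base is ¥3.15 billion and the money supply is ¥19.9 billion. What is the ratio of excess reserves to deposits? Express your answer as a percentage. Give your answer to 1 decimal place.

6.0%

Using m = M/MB = 19.9/3.15 ≈ 6.317460. Since m = (1 + c)/(c + rr + e), the denominator satisfies c + rr + e = (1 + c)/m = (1 + 0) / 6.317460 ≈ 0.158291.
With c = 0 and rr = 0.098, the ratio of excess reserves to deposits is 0.158291 − 0 − 0.098 = 0.060291.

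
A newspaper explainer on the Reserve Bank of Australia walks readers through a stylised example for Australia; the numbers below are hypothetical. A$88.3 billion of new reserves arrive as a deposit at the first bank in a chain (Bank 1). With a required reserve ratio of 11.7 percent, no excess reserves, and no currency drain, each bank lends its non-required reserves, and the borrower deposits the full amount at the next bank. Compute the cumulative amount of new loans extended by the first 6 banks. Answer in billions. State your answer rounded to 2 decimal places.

Bank i lends (1 − rr)^i of the original deposit: Bank 1 lends 88.3·0.8830 = 77.9689, Bank 2 lends 88.3·0.8830² ≈ 68.8465, and so on.
Summing a geometric series: total = 88.3·[0.8830·(1 − 0.8830^6) / (1 − 0.8830)] ≈ 350.5371 billion.

A$350.54 billion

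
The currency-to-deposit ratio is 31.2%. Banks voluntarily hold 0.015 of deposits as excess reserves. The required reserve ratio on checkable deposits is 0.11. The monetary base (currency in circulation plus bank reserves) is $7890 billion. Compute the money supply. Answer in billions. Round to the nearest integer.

$23688 billion

The money multiplier is m = (1 + c) / (rr + e + c) = (1 + 0.312) / (0.11 + 0.015 + 0.312) ≈ 3.00229.
So M = m × MB = 3.00229 × 7890 = 23688.0681 billion.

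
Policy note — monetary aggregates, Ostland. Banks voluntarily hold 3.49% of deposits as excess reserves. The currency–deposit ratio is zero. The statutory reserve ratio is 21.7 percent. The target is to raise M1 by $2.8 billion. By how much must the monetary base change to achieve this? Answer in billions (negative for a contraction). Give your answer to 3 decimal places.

The money multiplier is m = 1 / (rr + e) = 1 / (0.217 + 0.0349) ≈ 3.96983.
ΔMB = ΔM / m = (+2.8) / 3.96983 ≈ 0.7053 billion.

$0.705 billion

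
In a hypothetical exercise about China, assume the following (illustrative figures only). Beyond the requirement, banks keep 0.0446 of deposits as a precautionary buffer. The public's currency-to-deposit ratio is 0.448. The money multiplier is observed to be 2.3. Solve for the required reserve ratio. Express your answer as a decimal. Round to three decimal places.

0.137

Using m = 2.3. Since m = (1 + c)/(c + rr + e), the denominator satisfies c + rr + e = (1 + c)/m = (1 + 0.448) / 2.3 ≈ 0.629565.
With c = 0.448 and e = 0.0446, the required reserve ratio is 0.629565 − 0.448 − 0.0446 = 0.136965.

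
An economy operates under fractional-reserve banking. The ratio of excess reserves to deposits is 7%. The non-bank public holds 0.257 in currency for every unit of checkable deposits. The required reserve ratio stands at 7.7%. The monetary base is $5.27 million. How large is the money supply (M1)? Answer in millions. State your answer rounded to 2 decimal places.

$16.40 million

The money multiplier is m = (1 + c) / (rr + e + c) = (1 + 0.257) / (0.077 + 0.07 + 0.257) ≈ 3.1114.
So M = m × MB = 3.1114 × 5.27 ≈ 16.3971 million.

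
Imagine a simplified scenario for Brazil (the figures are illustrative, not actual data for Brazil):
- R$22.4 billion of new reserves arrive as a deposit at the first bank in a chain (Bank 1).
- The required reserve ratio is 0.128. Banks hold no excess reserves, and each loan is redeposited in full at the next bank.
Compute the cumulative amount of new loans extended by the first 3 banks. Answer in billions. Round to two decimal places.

R$51.42 billion

Bank i lends (1 − rr)^i of the original deposit: Bank 1 lends 22.4·0.8720 = 19.5328, Bank 2 lends 22.4·0.8720² ≈ 17.0326, and so on.
Summing a geometric series: total = 22.4·[0.8720·(1 − 0.8720^3) / (1 − 0.8720)] ≈ 51.4178 billion.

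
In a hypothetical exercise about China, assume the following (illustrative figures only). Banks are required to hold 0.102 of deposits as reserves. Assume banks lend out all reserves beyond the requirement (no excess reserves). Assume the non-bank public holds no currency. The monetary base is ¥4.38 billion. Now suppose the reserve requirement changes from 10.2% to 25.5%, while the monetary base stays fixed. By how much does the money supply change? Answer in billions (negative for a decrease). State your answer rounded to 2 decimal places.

Initially m₁ = 1 / (0.102) ≈ 9.8039, so M₁ = 9.8039 × 4.38 ≈ 42.9411 billion.
After the change m₂ = 1 / (0.255) ≈ 3.9216, so M₂ = 3.9216 × 4.38 ≈ 17.1766 billion.
ΔM = M₂ − M₁ = 17.1766 − 42.9411 = -25.7645 billion.

-25.76 billion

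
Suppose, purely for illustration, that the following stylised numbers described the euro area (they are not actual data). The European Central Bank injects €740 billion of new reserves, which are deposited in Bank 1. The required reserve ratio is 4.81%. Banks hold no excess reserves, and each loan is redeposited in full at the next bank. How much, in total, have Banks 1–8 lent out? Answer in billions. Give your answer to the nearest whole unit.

Bank i lends (1 − rr)^i of the original deposit: Bank 1 lends 740·0.9519 = 704.4060, Bank 2 lends 740·0.9519² ≈ 670.5241, and so on.
Summing a geometric series: total = 740·[0.9519·(1 − 0.9519^8) / (1 − 0.9519)] ≈ 4772.5372 billion.

€4773 billion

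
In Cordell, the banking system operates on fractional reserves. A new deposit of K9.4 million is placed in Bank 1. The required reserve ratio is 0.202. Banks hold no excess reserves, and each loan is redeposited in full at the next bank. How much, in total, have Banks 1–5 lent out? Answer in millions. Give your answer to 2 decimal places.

K25.12 million

Bank i lends (1 − rr)^i of the original deposit: Bank 1 lends 9.4·0.7980 = 7.5012, Bank 2 lends 9.4·0.7980² ≈ 5.9860, and so on.
Summing a geometric series: total = 9.4·[0.7980·(1 − 0.7980^5) / (1 − 0.7980)] ≈ 25.1177 million.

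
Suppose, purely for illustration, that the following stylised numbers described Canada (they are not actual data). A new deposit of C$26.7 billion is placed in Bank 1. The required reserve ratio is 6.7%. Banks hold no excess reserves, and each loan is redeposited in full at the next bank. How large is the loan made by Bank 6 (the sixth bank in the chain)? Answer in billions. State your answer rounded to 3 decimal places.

C$17.612 billion

Each bank lends a fraction (1 − rr) = 0.9330 of the deposit it receives, so Bank 6 receives 26.7·0.9330^5 and lends 26.7·0.9330^6 ≈ 17.6117 billion.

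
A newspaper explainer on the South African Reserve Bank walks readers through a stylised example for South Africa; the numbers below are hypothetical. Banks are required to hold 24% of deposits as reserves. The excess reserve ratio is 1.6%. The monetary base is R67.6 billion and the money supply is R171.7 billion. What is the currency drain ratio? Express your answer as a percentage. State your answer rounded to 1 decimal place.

Using m = M/MB = 171.7/67.6 ≈ 2.539941. From m = (1 + c)/(c + rr + e), rearranging gives 1 + c = m·(c + rr + e), so c·(1 − m) = m·(rr + e) − 1.
Hence c = [m·(rr + e) − 1]/(1 − m) = [2.539941 × (0.24 + 0.016) − 1] / (1 − 2.539941) ≈ 0.227135.

22.7%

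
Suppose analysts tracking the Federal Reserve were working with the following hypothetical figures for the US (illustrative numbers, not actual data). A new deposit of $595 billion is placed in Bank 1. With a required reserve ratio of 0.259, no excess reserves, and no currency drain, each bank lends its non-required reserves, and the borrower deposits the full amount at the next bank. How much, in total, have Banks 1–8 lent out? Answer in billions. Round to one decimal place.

Bank i lends (1 − rr)^i of the original deposit: Bank 1 lends 595·0.7410 = 440.8950, Bank 2 lends 595·0.7410² ≈ 326.7032, and so on.
Summing a geometric series: total = 595·[0.7410·(1 − 0.7410^8) / (1 − 0.7410)] ≈ 1547.5650 billion.

$1547.6 billion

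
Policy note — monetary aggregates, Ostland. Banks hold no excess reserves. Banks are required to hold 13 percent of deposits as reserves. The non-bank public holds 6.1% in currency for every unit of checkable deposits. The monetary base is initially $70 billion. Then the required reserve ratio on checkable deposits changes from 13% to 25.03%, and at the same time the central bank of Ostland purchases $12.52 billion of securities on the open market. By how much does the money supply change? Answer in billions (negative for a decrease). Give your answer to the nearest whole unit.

Before: m₁ = (1 + 0.061) / (0.13 + 0.061) ≈ 5.5550, MB₁ = 70, so M₁ = 5.5550 × 70 = 388.85 billion.
After: m₂ = (1 + 0.061) / (0.2503 + 0.061) ≈ 3.4083, MB₂ = 70 + 12.52 = 82.52, so M₂ = 3.4083 × 82.52 ≈ 281.2529 billion.
ΔM = M₂ − M₁ = 281.2529 − 388.85 = -107.5971 billion.

-108 billion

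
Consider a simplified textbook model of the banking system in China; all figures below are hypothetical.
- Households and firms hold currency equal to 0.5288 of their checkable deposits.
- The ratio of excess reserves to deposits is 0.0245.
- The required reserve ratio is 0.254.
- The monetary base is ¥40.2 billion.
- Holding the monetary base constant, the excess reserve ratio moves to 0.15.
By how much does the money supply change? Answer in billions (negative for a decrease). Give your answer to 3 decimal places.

Initially m₁ = (1 + 0.5288) / (0.254 + 0.0245 + 0.5288) ≈ 1.893720, so M₁ = 1.893720 × 40.2 ≈ 76.1275 billion.
After the change m₂ = (1 + 0.5288) / (0.254 + 0.15 + 0.5288) ≈ 1.638937, so M₂ = 1.638937 × 40.2 ≈ 65.8853 billion.
ΔM = M₂ − M₁ = 65.8853 − 76.1275 = -10.2422 billion.

-10.242 billion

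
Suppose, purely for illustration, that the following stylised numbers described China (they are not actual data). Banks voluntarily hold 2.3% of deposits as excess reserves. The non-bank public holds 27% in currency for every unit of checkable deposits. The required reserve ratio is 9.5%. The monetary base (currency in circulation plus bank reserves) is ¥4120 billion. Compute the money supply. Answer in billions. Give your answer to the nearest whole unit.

¥13486 billion

The money multiplier is m = (1 + c) / (rr + e + c) = (1 + 0.27) / (0.095 + 0.023 + 0.27) ≈ 3.27320.
So M = m × MB = 3.27320 × 4120 = 13485.584 billion.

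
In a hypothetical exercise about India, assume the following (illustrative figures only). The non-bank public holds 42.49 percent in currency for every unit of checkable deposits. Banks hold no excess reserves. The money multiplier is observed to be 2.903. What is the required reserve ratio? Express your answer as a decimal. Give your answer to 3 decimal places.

Using m = 2.903. Since m = (1 + c)/(c + rr + e), the denominator satisfies c + rr + e = (1 + c)/m = (1 + 0.4249) / 2.903 ≈ 0.490837.
With c = 0.4249 and e = 0, the required reserve ratio is 0.490837 − 0.4249 − 0 = 0.065937.

0.066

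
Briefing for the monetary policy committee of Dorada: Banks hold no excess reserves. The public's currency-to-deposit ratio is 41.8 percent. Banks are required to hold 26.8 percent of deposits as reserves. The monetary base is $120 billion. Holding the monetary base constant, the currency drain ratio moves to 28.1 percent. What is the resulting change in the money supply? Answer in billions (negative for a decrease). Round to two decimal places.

$31.95 billion

Initially m₁ = (1 + 0.418) / (0.268 + 0.418) ≈ 2.067055, so M₁ = 2.067055 × 120 = 248.0466 billion.
After the change m₂ = (1 + 0.281) / (0.268 + 0.281) ≈ 2.333333, so M₂ = 2.333333 × 120 ≈ 280 billion.
ΔM = M₂ − M₁ = 280 − 248.0466 = 31.9534 billion.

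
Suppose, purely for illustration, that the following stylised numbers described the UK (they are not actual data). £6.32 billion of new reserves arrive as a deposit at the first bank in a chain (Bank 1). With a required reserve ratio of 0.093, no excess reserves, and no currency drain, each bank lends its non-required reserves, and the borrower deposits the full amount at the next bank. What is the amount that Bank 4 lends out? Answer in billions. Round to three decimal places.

Each bank lends a fraction (1 − rr) = 0.9070 of the deposit it receives, so Bank 4 receives 6.32·0.9070^3 and lends 6.32·0.9070^4 ≈ 4.2771 billion.

£4.277 billion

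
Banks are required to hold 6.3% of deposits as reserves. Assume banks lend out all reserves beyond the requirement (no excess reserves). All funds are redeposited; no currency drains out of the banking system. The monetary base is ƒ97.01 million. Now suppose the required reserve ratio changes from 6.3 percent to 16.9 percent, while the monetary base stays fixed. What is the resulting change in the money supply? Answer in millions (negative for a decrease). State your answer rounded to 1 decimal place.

-965.8 million

Initially m₁ = 1 / (0.063) ≈ 15.8730, so M₁ = 15.8730 × 97.01 ≈ 1539.8397 million.
After the change m₂ = 1 / (0.169) ≈ 5.9172, so M₂ = 5.9172 × 97.01 ≈ 574.0276 million.
ΔM = M₂ − M₁ = 574.0276 − 1539.8397 = -965.8121 million.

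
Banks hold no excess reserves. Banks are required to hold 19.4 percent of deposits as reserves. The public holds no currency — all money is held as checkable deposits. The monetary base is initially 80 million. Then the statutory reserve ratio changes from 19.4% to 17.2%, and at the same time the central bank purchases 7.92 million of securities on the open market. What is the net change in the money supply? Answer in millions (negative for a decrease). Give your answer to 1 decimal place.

Before: m₁ = 1 / (0.194) ≈ 5.1546, MB₁ = 80, so M₁ = 5.1546 × 80 = 412.368 million.
After: m₂ = 1 / (0.172) ≈ 5.8140, MB₂ = 80 + 7.92 = 87.92, so M₂ = 5.8140 × 87.92 ≈ 511.1669 million.
ΔM = M₂ − M₁ = 511.1669 − 412.368 = 98.7989 million.

98.8 million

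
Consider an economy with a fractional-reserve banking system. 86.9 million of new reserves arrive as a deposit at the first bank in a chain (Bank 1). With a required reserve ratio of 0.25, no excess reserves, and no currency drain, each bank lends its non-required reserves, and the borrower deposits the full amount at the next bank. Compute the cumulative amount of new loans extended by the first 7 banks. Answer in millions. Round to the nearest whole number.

226 million

Bank i lends (1 − rr)^i of the original deposit: Bank 1 lends 86.9·0.7500 = 65.1750, Bank 2 lends 86.9·0.7500² ≈ 48.8813, and so on.
Summing a geometric series: total = 86.9·[0.7500·(1 − 0.7500^7) / (1 − 0.7500)] ≈ 225.9008 million.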